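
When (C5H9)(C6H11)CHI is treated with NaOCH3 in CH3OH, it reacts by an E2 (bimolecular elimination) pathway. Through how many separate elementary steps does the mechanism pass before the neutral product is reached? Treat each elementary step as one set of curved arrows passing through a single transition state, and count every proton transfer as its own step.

Step 1: In one step, CH3O⁻ pulls off a β-proton, the C–I bond cleaves, and a C=C double bond forms between the α- and β-carbons (E2, anti elimination).
Total: 1 elementary step.

1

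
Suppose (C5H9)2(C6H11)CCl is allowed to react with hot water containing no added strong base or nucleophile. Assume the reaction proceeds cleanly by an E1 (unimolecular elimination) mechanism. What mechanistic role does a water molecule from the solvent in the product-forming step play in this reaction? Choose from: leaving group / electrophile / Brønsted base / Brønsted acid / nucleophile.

Brønsted base

Step 2: Loss of a β-proton to a water molecule of the solvent: the C–H bonding pair collapses toward the cationic carbon to form the C=C π bond, yielding the alkene.
A water molecule from the solvent in the product-forming step accepts a proton in a proton-transfer step — a Brønsted base.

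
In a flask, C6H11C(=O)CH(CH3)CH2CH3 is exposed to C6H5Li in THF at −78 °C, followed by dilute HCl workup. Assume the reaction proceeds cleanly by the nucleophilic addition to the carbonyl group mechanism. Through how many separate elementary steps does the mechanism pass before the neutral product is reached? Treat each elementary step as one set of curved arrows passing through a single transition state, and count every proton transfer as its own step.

2

Step 1: the carbanion-like carbon of C6H5Li attacks the sp² carbonyl carbon; the C=O π bond breaks and the electrons end up as a lone pair on the alkoxide oxygen of the tetrahedral intermediate.
Step 2: Protonation of the alkoxide by dilute HCl workup furnishes an alcohol.
Total: 2 elementary steps.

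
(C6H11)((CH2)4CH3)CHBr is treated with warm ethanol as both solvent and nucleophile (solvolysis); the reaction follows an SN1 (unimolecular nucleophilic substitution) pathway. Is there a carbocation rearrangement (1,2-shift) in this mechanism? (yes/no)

The first-formed carbocation is secondary.
The adjacent cyclohexyl carbon already bears 2 other carbon substituents and has a hydrogen to migrate; after a 1,2-hydride shift from that carbon the positive charge sits on a tertiary centre.
Tertiary is more stable than secondary, so the shift occurs.

yes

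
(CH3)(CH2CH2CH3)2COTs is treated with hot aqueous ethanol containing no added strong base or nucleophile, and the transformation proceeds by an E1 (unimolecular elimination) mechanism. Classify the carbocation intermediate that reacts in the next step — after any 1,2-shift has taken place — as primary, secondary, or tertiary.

tertiary

Step 1: Unassisted departure of TsO⁻ (taking the C–O bonding pair) generates a tertiary carbocation.
No single 1,2-shift to an adjacent carbon would give a more-substituted cation, so no rearrangement occurs.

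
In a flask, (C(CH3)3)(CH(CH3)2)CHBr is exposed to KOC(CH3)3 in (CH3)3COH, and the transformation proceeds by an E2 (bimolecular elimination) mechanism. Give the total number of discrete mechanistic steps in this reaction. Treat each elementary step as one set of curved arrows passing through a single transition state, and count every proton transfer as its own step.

Step 1: The strong base (CH3)3CO⁻ removes a β-hydrogen; in the same concerted event the electrons of the breaking C–H bond form the new π(C=C) bond and the C–Br σ-bond breaks, expelling Br⁻. Anti-periplanar geometry; one transition state.
Total: 1 elementary step.

1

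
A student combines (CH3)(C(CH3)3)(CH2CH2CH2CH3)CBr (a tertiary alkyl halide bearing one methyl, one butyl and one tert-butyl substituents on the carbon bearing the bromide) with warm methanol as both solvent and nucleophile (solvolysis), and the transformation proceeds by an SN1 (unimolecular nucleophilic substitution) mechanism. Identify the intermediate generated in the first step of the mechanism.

tertiary carbocation

Step 1: Unassisted departure of Br⁻ (taking the C–Br bonding pair) generates a tertiary carbocation.
After step 1 the species present is a tertiary carbocation.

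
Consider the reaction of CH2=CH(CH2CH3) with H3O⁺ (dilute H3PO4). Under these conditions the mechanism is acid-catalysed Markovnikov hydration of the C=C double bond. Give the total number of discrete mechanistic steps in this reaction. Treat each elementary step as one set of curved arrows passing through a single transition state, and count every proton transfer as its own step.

3

Step 1: The π electrons of the C=C bond attack a proton of H3O⁺; Markovnikov addition places the new C–H on the less-substituted alkene carbon, so the positive charge ends up on the more-substituted carbon — a secondary carbocation. H2O is released.
(No 1,2-shift: no single shift to an adjacent carbon would give a more stable cation.)
Step 2: Nucleophilic capture of the cation by H2O produces the protonated alcohol (an oxonium ion).
Step 3: Proton transfer from the O–H of the oxonium ion to H2O completes the catalytic cycle and yields the alcohol.
Total: 3 elementary steps.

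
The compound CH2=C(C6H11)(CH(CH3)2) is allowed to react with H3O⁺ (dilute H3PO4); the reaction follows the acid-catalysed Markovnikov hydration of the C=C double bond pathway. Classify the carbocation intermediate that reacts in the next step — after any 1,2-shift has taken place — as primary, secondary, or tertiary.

tertiary

Step 1: The π electrons of the C=C bond attack a proton of H3O⁺; Markovnikov addition places the new C–H on the less-substituted alkene carbon, so the positive charge ends up on the more-substituted carbon — a tertiary carbocation. H2O is released.
No single 1,2-shift to an adjacent carbon would give a more-substituted cation, so no rearrangement occurs.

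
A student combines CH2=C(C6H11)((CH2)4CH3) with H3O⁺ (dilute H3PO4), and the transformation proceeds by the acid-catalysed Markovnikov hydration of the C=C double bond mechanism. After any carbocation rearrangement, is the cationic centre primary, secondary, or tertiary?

tertiary

Step 1: The π electrons of the C=C bond attack a proton of H3O⁺; Markovnikov addition places the new C–H on the less-substituted alkene carbon, so the positive charge ends up on the more-substituted carbon — a tertiary carbocation. H2O is released.
No single 1,2-shift to an adjacent carbon would give a more-substituted cation, so no rearrangement occurs.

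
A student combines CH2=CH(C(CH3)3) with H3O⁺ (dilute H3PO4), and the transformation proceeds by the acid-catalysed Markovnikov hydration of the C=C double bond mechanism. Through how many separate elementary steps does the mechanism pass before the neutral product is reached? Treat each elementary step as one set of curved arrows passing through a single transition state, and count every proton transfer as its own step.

4

Step 1: Electrophilic addition begins with the π(C=C) electrons forming a bond to the proton of H3O⁺. Following Markovnikov's rule, the resulting cation is secondary. H2O is released.
Step 2: Carbocation rearrangement: a 1,2-methyl shift from the adjacent tert-butyl carbon converts the initially-formed secondary cation into the more stable tertiary cation.
Step 3: Nucleophilic capture of the cation by H2O produces the protonated alcohol (an oxonium ion).
Step 4: Deprotonation of the oxonium ion by a water molecule delivers the neutral alcohol and regenerates the acid catalyst.
Total: 4 elementary steps.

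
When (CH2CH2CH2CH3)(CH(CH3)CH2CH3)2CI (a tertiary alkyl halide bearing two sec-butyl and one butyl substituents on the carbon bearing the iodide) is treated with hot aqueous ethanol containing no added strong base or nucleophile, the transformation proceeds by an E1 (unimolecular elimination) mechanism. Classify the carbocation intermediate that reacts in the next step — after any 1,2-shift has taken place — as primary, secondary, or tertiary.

Step 1: The C–I bond breaks with both electrons going to the iodide; I⁻ leaves and a tertiary carbocation remains.
No single 1,2-shift to an adjacent carbon would give a more-substituted cation, so no rearrangement occurs.

tertiary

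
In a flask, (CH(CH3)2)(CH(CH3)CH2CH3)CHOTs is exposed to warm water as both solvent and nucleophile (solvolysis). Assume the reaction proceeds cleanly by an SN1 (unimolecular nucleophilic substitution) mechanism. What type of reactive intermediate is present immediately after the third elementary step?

oxonium ion

Step 1: Rate-determining heterolysis of the C–O bond gives TsO⁻ and a secondary carbocation.
Step 2: A hydride (H with its bonding pair) migrates from the adjacent sec-butyl carbon to the cationic centre — a 1,2-hydride shift — upgrading the secondary cation to a tertiary one.
Step 3: H2O donates an oxygen lone pair into the empty p orbital of the cation, giving a protonated alcohol (an oxonium ion).
After step 3 the species present is an oxonium ion.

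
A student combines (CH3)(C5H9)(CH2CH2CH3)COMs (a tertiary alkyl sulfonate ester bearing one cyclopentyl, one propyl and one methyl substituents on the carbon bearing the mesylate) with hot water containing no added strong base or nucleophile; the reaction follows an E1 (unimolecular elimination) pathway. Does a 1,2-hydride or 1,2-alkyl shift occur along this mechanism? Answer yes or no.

The first-formed carbocation is tertiary.
No single 1,2-shift to an adjacent carbon would produce a more-substituted cation than the one already present, so no rearrangement occurs.

no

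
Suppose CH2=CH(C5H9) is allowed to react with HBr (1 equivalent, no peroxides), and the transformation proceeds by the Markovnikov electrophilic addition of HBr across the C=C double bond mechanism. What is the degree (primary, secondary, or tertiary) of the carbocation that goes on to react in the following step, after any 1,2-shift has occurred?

Step 1: Protonation of the alkene by HBr: the π bond acts as the nucleophile and picks up H⁺, giving the more stable (Markovnikov) secondary carbocation. The H–Br bond breaks heterolytically, releasing Br⁻.
Step 2: A 1,2-hydride shift from the adjacent cyclopentyl carbon moves the positive charge from the secondary centre to an adjacent carbon, generating a more stable tertiary carbocation.
The cation rearranges from secondary to tertiary via a 1,2-hydride shift from the adjacent cyclopentyl carbon; the tertiary cation is what reacts next.

tertiary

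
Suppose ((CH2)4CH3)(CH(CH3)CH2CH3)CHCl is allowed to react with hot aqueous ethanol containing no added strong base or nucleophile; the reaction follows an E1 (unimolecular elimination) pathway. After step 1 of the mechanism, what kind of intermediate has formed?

Step 1: Rate-determining heterolysis of the C–Cl bond gives Cl⁻ and a secondary carbocation.
After step 1 the species present is a secondary carbocation.

secondary carbocation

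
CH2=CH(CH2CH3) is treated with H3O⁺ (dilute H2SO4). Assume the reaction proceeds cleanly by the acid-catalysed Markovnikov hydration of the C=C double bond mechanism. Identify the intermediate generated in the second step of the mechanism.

oxonium ion

Step 1: Electrophilic addition begins with the π(C=C) electrons forming a bond to the proton of H3O⁺. Following Markovnikov's rule, the resulting cation is secondary. H2O is released.
Step 2: A lone pair on the oxygen of H2O attacks the carbocation, forming a C–O bond and an oxonium ion (a protonated alcohol).
After step 2 the species present is an oxonium ion.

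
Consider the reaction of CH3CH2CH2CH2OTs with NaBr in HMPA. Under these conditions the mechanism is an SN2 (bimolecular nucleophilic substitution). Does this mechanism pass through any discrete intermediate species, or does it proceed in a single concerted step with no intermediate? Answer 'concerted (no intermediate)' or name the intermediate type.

concerted (no intermediate)

Br⁻ attacks the back face of the α-carbon while TsO⁻ departs with the C–O bonding pair — a single concerted displacement through a pentacoordinate transition state.
All bond changes occur in one transition state; no discrete intermediate is formed.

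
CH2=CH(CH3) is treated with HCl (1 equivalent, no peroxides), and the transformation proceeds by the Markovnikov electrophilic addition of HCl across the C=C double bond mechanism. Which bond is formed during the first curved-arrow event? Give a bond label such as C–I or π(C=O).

C–H

Step 1: Electrophilic addition begins with the π(C=C) electrons forming a bond to the proton of HCl. Following Markovnikov's rule, the resulting cation is secondary. The H–Cl bond breaks heterolytically, releasing Cl⁻.
The bond formed in this step is the C–H bond.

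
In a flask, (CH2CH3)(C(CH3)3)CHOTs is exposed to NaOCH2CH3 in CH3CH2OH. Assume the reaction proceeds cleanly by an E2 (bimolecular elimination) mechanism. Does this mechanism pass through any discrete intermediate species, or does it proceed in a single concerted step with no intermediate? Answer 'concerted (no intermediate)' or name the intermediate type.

In one step, CH3CH2O⁻ pulls off a β-proton, the C–O bond cleaves, and a C=C double bond forms between the α- and β-carbons (E2, anti elimination).
All bond changes occur in one transition state; no discrete intermediate is formed.

concerted (no intermediate)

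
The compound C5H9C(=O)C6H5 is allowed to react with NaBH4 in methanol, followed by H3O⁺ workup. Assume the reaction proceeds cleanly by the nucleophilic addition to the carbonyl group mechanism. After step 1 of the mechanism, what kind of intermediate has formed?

Step 1: Nucleophilic addition: H⁻ (delivered from BH4⁻) adds to the carbonyl carbon, pushing the π(C=O) electron pair onto oxygen and giving a tetrahedral alkoxide.
After step 1 the species present is a tetrahedral alkoxide intermediate.

tetrahedral alkoxide intermediate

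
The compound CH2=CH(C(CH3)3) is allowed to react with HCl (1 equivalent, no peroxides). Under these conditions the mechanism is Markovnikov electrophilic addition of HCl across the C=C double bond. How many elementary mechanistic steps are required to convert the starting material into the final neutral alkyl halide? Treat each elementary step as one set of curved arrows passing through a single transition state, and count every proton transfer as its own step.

Step 1: Electrophilic addition begins with the π(C=C) electrons forming a bond to the proton of HCl. Following Markovnikov's rule, the resulting cation is secondary. The H–Cl bond breaks heterolytically, releasing Cl⁻.
Step 2: Carbocation rearrangement: a 1,2-methyl shift from the adjacent tert-butyl carbon converts the initially-formed secondary cation into the more stable tertiary cation.
Step 3: The Cl⁻ anion donates a lone pair to the carbocation, forming the new C–Cl σ-bond and giving the neutral alkyl halide.
Total: 3 elementary steps.

3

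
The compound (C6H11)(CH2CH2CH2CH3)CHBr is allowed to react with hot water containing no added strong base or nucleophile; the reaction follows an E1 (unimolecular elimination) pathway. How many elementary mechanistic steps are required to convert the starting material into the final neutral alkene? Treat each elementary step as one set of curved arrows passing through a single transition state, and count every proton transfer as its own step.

3

Step 1: Ionisation: the C–Br σ-bond cleaves heterolytically; both bonding electrons depart with Br⁻, leaving a secondary carbocation at the α-carbon.
Step 2: A 1,2-hydride shift from the adjacent cyclohexyl carbon moves the positive charge from the secondary centre to an adjacent carbon, generating a more stable tertiary carbocation.
Step 3: A weak base (a water molecule from the solvent) removes a proton from a carbon adjacent to the cationic centre; the electrons of that C–H bond become the new π(C=C) bond, giving the alkene.
Total: 3 elementary steps.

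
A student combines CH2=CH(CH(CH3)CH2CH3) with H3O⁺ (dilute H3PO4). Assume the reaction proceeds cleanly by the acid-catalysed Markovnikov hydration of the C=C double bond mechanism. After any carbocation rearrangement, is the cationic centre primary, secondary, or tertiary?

Step 1: The π electrons of the C=C bond attack a proton of H3O⁺; Markovnikov addition places the new C–H on the less-substituted alkene carbon, so the positive charge ends up on the more-substituted carbon — a secondary carbocation. H2O is released.
Step 2: A 1,2-hydride shift from the adjacent sec-butyl carbon moves the positive charge from the secondary centre to an adjacent carbon, generating a more stable tertiary carbocation.
The cation rearranges from secondary to tertiary via a 1,2-hydride shift from the adjacent sec-butyl carbon; the tertiary cation is what reacts next.

tertiary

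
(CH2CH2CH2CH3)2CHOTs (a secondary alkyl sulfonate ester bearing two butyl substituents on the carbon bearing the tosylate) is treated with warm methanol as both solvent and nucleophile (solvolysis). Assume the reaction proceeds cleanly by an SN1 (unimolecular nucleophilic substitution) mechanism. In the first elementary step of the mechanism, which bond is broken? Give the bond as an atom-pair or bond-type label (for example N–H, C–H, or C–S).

C–O

Step 1: The C–O bond breaks with both electrons going to the tosylate; TsO⁻ leaves and a secondary carbocation remains.
The bond broken in this step is the C–O bond.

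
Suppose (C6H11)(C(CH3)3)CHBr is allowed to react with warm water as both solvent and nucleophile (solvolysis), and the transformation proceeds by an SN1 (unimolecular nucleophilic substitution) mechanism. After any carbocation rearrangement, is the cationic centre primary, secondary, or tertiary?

Step 1: Rate-determining heterolysis of the C–Br bond gives Br⁻ and a secondary carbocation.
Step 2: A 1,2-hydride shift from the adjacent cyclohexyl carbon moves the positive charge from the secondary centre to an adjacent carbon, generating a more stable tertiary carbocation.
The cation rearranges from secondary to tertiary via a 1,2-hydride shift from the adjacent cyclohexyl carbon; the tertiary cation is what reacts next.

tertiary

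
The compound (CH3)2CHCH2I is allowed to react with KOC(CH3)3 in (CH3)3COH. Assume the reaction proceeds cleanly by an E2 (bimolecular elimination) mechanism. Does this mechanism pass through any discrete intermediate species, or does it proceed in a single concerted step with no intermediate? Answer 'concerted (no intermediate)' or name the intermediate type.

Concerted anti-periplanar elimination: (CH3)3CO⁻ abstracts a β-H while I⁻ leaves, and the C–H electrons become the new C=C π bond — all in a single transition state.
All bond changes occur in one transition state; no discrete intermediate is formed.

concerted (no intermediate)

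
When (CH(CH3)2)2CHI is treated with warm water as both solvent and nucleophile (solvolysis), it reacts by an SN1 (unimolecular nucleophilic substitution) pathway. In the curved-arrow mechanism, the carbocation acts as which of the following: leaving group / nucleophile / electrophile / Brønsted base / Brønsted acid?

Step 3: Nucleophilic capture: the oxygen of H2O bonds to the cationic carbon, producing an oxonium-ion intermediate.
The carbocation accepts an electron pair into an empty or π* orbital — it is the electrophile.

electrophile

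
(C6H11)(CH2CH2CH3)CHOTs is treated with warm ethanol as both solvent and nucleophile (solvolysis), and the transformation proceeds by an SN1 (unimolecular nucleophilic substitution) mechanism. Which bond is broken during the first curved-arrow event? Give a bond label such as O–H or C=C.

C–O

Step 1: Rate-determining heterolysis of the C–O bond gives TsO⁻ and a secondary carbocation.
The bond broken in this step is the C–O bond.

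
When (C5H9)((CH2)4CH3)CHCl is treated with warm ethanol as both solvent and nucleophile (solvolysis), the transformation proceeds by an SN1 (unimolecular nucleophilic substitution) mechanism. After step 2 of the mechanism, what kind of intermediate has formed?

tertiary carbocation

Step 1: Unassisted departure of Cl⁻ (taking the C–Cl bonding pair) generates a secondary carbocation.
Step 2: A hydride (H with its bonding pair) migrates from the adjacent cyclopentyl carbon to the cationic centre — a 1,2-hydride shift — upgrading the secondary cation to a tertiary one.
After step 2 the species present is a tertiary carbocation.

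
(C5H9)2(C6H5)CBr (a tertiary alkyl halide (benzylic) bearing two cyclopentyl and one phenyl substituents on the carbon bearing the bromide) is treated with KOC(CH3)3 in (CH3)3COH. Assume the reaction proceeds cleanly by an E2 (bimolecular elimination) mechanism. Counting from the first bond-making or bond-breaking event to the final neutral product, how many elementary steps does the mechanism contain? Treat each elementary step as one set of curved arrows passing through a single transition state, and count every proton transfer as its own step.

Step 1: The strong base (CH3)3CO⁻ removes a β-hydrogen; in the same concerted event the electrons of the breaking C–H bond form the new π(C=C) bond and the C–Br σ-bond breaks, expelling Br⁻. Anti-periplanar geometry; one transition state.
Total: 1 elementary step.

1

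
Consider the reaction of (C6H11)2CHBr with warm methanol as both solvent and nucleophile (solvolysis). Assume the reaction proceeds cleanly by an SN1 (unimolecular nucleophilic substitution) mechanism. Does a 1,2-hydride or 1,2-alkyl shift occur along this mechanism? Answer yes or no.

yes

The first-formed carbocation is secondary.
The adjacent cyclohexyl carbon already bears 2 other carbon substituents and has a hydrogen to migrate; after a 1,2-hydride shift from that carbon the positive charge sits on a tertiary centre.
Tertiary is more stable than secondary, so the shift occurs.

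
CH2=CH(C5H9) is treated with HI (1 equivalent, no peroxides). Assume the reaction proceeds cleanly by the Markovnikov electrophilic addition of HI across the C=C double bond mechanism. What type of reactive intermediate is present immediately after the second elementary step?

tertiary carbocation

Step 1: The π electrons of the C=C bond attack a proton of HI; Markovnikov addition places the new C–H on the less-substituted alkene carbon, so the positive charge ends up on the more-substituted carbon — a secondary carbocation. The H–I bond breaks heterolytically, releasing I⁻.
Step 2: A 1,2-hydride shift from the adjacent cyclopentyl carbon moves the positive charge from the secondary centre to an adjacent carbon, generating a more stable tertiary carbocation.
After step 2 the species present is a tertiary carbocation.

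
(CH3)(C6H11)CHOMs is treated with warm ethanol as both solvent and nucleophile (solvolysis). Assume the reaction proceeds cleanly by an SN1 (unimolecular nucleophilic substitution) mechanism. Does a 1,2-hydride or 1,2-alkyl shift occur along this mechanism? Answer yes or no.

yes

The first-formed carbocation is secondary.
The adjacent cyclohexyl carbon already bears 2 other carbon substituents and has a hydrogen to migrate; after a 1,2-hydride shift from that carbon the positive charge sits on a tertiary centre.
Tertiary is more stable than secondary, so the shift occurs.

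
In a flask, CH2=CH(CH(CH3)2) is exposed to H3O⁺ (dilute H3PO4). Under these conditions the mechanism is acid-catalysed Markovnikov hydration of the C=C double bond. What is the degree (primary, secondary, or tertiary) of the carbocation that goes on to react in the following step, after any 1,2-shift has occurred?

Step 1: Electrophilic addition begins with the π(C=C) electrons forming a bond to the proton of H3O⁺. Following Markovnikov's rule, the resulting cation is secondary. H2O is released.
Step 2: Carbocation rearrangement: a 1,2-hydride shift from the adjacent isopropyl carbon converts the initially-formed secondary cation into the more stable tertiary cation.
The cation rearranges from secondary to tertiary via a 1,2-hydride shift from the adjacent isopropyl carbon; the tertiary cation is what reacts next.

tertiary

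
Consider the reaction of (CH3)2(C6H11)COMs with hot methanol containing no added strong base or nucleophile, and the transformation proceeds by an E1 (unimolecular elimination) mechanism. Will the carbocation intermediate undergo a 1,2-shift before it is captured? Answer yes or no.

The first-formed carbocation is tertiary.
No single 1,2-shift to an adjacent carbon would produce a more-substituted cation than the one already present, so no rearrangement occurs.

no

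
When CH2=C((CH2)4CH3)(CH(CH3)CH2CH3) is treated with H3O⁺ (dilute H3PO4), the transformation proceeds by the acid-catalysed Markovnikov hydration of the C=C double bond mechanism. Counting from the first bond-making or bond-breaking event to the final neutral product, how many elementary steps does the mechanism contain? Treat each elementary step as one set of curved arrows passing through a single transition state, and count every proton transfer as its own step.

Step 1: Protonation of the alkene by H3O⁺: the π bond acts as the nucleophile and picks up H⁺, giving the more stable (Markovnikov) tertiary carbocation. H2O is released.
(No 1,2-shift: no single shift to an adjacent carbon would give a more stable cation.)
Step 2: Water acts as the nucleophile: an oxygen lone pair bonds to the cationic carbon, giving an oxonium-ion intermediate.
Step 3: Deprotonation of the oxonium ion by a water molecule delivers the neutral alcohol and regenerates the acid catalyst.
Total: 3 elementary steps.

3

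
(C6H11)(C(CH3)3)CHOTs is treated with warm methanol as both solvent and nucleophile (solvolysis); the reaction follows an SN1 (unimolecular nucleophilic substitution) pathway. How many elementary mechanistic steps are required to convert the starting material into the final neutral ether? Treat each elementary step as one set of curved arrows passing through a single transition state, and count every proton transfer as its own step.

Step 1: Unassisted departure of TsO⁻ (taking the C–O bonding pair) generates a secondary carbocation.
Step 2: A 1,2-hydride shift from the adjacent cyclohexyl carbon moves the positive charge from the secondary centre to an adjacent carbon, generating a more stable tertiary carbocation.
Step 3: A lone pair on the oxygen of CH3OH attacks the carbocation, forming a new C–O σ-bond and an oxonium ion.
Step 4: Proton transfer from the O–H of the oxonium ion to a solvent molecule delivers the neutral ether.
Total: 4 elementary steps.

4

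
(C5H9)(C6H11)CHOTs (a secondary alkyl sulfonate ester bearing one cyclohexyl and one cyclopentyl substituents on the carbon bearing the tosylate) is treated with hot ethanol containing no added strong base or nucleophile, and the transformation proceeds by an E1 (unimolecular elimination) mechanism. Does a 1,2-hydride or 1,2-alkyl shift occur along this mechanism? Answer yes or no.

yes

The first-formed carbocation is secondary.
The adjacent cyclohexyl carbon already bears 2 other carbon substituents and has a hydrogen to migrate; after a 1,2-hydride shift from that carbon the positive charge sits on a tertiary centre.
Tertiary is more stable than secondary, so the shift occurs.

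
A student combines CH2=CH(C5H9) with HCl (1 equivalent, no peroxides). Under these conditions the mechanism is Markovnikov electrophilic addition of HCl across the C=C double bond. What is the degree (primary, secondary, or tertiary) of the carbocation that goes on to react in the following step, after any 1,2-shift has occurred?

Step 1: Protonation of the alkene by HCl: the π bond acts as the nucleophile and picks up H⁺, giving the more stable (Markovnikov) secondary carbocation. The H–Cl bond breaks heterolytically, releasing Cl⁻.
Step 2: A hydride (H with its bonding pair) migrates from the adjacent cyclopentyl carbon to the cationic centre — a 1,2-hydride shift — upgrading the secondary cation to a tertiary one.
The cation rearranges from secondary to tertiary via a 1,2-hydride shift from the adjacent cyclopentyl carbon; the tertiary cation is what reacts next.

tertiary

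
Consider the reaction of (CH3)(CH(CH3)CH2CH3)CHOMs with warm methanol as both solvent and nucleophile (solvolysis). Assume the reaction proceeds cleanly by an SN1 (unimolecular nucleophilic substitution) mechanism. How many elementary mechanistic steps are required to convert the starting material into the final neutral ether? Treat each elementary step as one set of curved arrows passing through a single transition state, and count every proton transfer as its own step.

Step 1: Rate-determining heterolysis of the C–O bond gives MsO⁻ and a secondary carbocation.
Step 2: A 1,2-hydride shift from the adjacent sec-butyl carbon moves the positive charge from the secondary centre to an adjacent carbon, generating a more stable tertiary carbocation.
Step 3: A lone pair on the oxygen of CH3OH attacks the carbocation, forming a new C–O σ-bond and an oxonium ion.
Step 4: Proton transfer from the O–H of the oxonium ion to a solvent molecule delivers the neutral ether.
Total: 4 elementary steps.

4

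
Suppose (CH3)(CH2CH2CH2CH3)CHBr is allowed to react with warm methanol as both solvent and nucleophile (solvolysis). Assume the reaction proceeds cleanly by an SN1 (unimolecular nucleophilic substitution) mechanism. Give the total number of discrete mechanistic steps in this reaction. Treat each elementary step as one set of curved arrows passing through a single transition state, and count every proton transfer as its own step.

Step 1: The C–Br bond breaks with both electrons going to the bromide; Br⁻ leaves and a secondary carbocation remains.
(No 1,2-shift: no single shift to an adjacent carbon would give a more stable cation.)
Step 2: Nucleophilic capture: the oxygen of CH3OH bonds to the cationic carbon, producing an oxonium-ion intermediate.
Step 3: Proton transfer from the O–H of the oxonium ion to a solvent molecule delivers the neutral ether.
Total: 3 elementary steps.

3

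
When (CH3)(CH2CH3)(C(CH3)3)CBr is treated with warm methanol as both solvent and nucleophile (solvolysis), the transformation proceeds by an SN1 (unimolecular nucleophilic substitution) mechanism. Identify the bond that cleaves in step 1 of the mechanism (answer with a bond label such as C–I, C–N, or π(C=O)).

C–Br

Step 1: Rate-determining heterolysis of the C–Br bond gives Br⁻ and a tertiary carbocation.
The bond broken in this step is the C–Br bond.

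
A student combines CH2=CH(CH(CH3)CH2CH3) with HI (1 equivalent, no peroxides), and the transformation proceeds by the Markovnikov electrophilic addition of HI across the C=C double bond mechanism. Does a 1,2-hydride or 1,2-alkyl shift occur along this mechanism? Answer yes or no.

The first-formed carbocation is secondary.
The adjacent sec-butyl carbon already bears 2 other carbon substituents and has a hydrogen to migrate; after a 1,2-hydride shift from that carbon the positive charge sits on a tertiary centre.
Tertiary is more stable than secondary, so the shift occurs.

yes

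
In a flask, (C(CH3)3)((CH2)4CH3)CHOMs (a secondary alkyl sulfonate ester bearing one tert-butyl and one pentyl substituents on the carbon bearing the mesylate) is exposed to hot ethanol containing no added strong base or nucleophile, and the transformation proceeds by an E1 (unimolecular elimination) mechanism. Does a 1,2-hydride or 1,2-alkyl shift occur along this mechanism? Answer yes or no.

yes

The first-formed carbocation is secondary.
The adjacent tert-butyl carbon has no hydrogen but bears methyl groups; migration of one methyl with its bonding pair (a 1,2-methyl shift) places the charge on a tertiary centre.
Tertiary is more stable than secondary, so the shift occurs.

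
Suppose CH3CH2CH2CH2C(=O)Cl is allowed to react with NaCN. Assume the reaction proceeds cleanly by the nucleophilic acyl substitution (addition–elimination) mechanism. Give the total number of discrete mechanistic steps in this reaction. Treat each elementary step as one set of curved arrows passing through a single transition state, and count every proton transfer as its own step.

Step 1: CN⁻ adds to the carbonyl carbon; the C=O π electrons shift onto oxygen and a tetrahedral alkoxide intermediate forms.
Step 2: An oxygen lone pair re-forms the C=O π bond as the C–Cl σ-bond breaks; Cl⁻ is expelled.
Total: 2 elementary steps.

2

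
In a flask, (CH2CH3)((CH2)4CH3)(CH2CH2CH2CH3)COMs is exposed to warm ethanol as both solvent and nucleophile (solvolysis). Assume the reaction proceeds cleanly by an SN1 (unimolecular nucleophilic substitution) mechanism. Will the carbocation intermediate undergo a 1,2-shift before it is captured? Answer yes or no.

The first-formed carbocation is tertiary.
No single 1,2-shift to an adjacent carbon would produce a more-substituted cation than the one already present, so no rearrangement occurs.

no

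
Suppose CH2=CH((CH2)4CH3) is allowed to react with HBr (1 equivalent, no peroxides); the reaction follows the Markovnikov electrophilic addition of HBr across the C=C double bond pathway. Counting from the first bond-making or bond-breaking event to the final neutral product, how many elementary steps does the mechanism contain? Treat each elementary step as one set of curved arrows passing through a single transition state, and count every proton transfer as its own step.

2

Step 1: Protonation of the alkene by HBr: the π bond acts as the nucleophile and picks up H⁺, giving the more stable (Markovnikov) secondary carbocation. The H–Br bond breaks heterolytically, releasing Br⁻.
(No 1,2-shift: no single shift to an adjacent carbon would give a more stable cation.)
Step 2: Nucleophilic attack by Br⁻ on the carbocation completes the addition, giving R–Br.
Total: 2 elementary steps.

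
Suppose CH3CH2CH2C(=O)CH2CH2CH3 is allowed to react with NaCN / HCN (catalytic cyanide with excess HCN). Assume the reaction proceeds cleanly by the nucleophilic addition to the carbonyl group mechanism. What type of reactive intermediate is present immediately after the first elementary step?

Step 1: Nucleophilic addition: CN⁻ adds to the carbonyl carbon, pushing the π(C=O) electron pair onto oxygen and giving a tetrahedral alkoxide.
After step 1 the species present is a tetrahedral alkoxide intermediate.

tetrahedral alkoxide intermediate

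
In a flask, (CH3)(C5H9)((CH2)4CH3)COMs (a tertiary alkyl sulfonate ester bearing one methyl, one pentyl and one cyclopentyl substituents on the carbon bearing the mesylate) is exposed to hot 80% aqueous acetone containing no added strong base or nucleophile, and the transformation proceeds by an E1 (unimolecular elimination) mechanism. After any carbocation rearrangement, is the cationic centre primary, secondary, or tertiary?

tertiary

Step 1: The C–O bond breaks with both electrons going to the mesylate; MsO⁻ leaves and a tertiary carbocation remains.
No single 1,2-shift to an adjacent carbon would give a more-substituted cation, so no rearrangement occurs.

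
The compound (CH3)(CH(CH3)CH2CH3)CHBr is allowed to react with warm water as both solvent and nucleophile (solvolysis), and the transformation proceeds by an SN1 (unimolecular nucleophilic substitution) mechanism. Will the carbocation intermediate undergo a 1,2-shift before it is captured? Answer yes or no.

The first-formed carbocation is secondary.
The adjacent sec-butyl carbon already bears 2 other carbon substituents and has a hydrogen to migrate; after a 1,2-hydride shift from that carbon the positive charge sits on a tertiary centre.
Tertiary is more stable than secondary, so the shift occurs.

yes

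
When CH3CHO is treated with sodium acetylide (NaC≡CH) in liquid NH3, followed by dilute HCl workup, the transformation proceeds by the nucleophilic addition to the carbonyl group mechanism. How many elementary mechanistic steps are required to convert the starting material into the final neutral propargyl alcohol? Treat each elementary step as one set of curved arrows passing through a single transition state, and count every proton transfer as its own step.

Step 1: HC≡C⁻ attacks the sp² carbonyl carbon; the C=O π bond breaks and the electrons end up as a lone pair on the alkoxide oxygen of the tetrahedral intermediate.
Step 2: The alkoxide picks up a proton during dilute HCl workup to yield a propargyl alcohol.
Total: 2 elementary steps.

2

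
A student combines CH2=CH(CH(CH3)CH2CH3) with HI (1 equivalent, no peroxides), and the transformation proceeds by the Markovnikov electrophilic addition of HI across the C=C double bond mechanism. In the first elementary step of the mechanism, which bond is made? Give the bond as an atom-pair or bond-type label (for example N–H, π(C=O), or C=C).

C–H

Step 1: Protonation of the alkene by HI: the π bond acts as the nucleophile and picks up H⁺, giving the more stable (Markovnikov) secondary carbocation. The H–I bond breaks heterolytically, releasing I⁻.
The bond formed in this step is the C–H bond.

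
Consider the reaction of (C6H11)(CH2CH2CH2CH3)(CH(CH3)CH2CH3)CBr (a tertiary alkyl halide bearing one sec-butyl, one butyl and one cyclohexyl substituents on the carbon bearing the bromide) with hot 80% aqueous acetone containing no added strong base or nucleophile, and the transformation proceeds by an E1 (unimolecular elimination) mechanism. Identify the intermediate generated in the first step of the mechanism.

Step 1: Ionisation: the C–Br σ-bond cleaves heterolytically; both bonding electrons depart with Br⁻, leaving a tertiary carbocation at the α-carbon.
After step 1 the species present is a tertiary carbocation.

tertiary carbocation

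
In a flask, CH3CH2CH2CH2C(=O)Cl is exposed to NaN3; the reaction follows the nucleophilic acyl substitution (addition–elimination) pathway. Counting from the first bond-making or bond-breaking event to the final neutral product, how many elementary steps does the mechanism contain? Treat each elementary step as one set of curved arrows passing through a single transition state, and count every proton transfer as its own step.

2

Step 1: A lone pair on the N of N3⁻ attacks the electrophilic acyl carbon; the π(C=O) electrons move onto oxygen, giving a tetrahedral intermediate.
Step 2: An oxygen lone pair re-forms the C=O π bond as the C–Cl σ-bond breaks; Cl⁻ is expelled.
Total: 2 elementary steps.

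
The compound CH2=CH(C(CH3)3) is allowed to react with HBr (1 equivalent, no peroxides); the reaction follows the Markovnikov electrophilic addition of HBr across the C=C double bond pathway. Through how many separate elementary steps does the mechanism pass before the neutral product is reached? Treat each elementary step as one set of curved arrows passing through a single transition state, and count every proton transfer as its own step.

Step 1: Protonation of the alkene by HBr: the π bond acts as the nucleophile and picks up H⁺, giving the more stable (Markovnikov) secondary carbocation. The H–Br bond breaks heterolytically, releasing Br⁻.
Step 2: A 1,2-methyl shift from the adjacent tert-butyl carbon moves the positive charge from the secondary centre to an adjacent carbon, generating a more stable tertiary carbocation.
Step 3: The Br⁻ anion donates a lone pair to the carbocation, forming the new C–Br σ-bond and giving the neutral alkyl halide.
Total: 3 elementary steps.

3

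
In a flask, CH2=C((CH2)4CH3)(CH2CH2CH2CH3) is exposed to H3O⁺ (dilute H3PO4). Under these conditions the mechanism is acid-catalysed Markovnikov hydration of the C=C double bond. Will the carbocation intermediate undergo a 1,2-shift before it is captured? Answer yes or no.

The first-formed carbocation is tertiary.
No single 1,2-shift to an adjacent carbon would produce a more-substituted cation than the one already present, so no rearrangement occurs.

no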